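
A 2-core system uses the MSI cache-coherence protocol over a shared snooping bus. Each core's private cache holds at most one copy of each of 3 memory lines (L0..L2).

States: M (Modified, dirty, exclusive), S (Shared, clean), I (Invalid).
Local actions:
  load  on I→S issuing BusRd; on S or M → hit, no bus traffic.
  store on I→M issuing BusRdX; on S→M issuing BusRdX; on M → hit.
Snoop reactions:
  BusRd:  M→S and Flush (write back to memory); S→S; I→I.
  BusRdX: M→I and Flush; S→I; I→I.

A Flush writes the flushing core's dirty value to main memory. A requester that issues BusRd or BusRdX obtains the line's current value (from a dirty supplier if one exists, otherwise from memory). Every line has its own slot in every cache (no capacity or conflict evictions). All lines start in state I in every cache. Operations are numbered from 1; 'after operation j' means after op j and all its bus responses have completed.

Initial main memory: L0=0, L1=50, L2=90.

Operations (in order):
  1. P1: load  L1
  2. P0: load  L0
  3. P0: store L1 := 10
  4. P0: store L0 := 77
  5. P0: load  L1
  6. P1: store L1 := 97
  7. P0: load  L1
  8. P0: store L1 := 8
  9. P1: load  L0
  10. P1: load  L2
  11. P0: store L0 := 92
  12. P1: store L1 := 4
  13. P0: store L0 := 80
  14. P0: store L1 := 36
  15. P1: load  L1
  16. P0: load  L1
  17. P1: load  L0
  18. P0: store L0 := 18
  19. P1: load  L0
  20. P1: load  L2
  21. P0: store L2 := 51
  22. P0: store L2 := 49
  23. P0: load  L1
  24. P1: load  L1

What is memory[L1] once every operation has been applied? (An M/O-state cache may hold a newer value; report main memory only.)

  op1 P1: load  L1 → I/S on L1; bus BusRd; mem=50
  op2 P0: load  L0 → S/I on L0; bus BusRd; mem=0
  op3 P0: store L1 := 10 → M/I on L1; bus BusRdX; mem=50
  op4 P0: store L0 := 77 → M/I on L0; bus BusRdX; mem=0
  op5 P0: load  L1 → M/I on L1; bus (none); mem=50
  op6 P1: store L1 := 97 → I/M on L1; bus BusRdX Flush; mem=10
  op7 P0: load  L1 → S/S on L1; bus BusRd Flush; mem=97
  op8 P0: store L1 := 8 → M/I on L1; bus BusRdX; mem=97
  op9 P1: load  L0 → S/S on L0; bus BusRd Flush; mem=77
  op10 P1: load  L2 → I/S on L2; bus BusRd; mem=90
  op11 P0: store L0 := 92 → M/I on L0; bus BusRdX; mem=77
  op12 P1: store L1 := 4 → I/M on L1; bus BusRdX Flush; mem=8
  op13 P0: store L0 := 80 → M/I on L0; bus (none); mem=77
  op14 P0: store L1 := 36 → M/I on L1; bus BusRdX Flush; mem=4
  op15 P1: load  L1 → S/S on L1; bus BusRd Flush; mem=36
  op16 P0: load  L1 → S/S on L1; bus (none); mem=36
  op17 P1: load  L0 → S/S on L0; bus BusRd Flush; mem=80
  op18 P0: store L0 := 18 → M/I on L0; bus BusRdX; mem=80
  op19 P1: load  L0 → S/S on L0; bus BusRd Flush; mem=18
  op20 P1: load  L2 → I/S on L2; bus (none); mem=90
  op21 P0: store L2 := 51 → M/I on L2; bus BusRdX; mem=90
  op22 P0: store L2 := 49 → M/I on L2; bus (none); mem=90
  op23 P0: load  L1 → S/S on L1; bus (none); mem=36
  op24 P1: load  L1 → S/S on L1; bus (none); mem=36

memory[L1] = 36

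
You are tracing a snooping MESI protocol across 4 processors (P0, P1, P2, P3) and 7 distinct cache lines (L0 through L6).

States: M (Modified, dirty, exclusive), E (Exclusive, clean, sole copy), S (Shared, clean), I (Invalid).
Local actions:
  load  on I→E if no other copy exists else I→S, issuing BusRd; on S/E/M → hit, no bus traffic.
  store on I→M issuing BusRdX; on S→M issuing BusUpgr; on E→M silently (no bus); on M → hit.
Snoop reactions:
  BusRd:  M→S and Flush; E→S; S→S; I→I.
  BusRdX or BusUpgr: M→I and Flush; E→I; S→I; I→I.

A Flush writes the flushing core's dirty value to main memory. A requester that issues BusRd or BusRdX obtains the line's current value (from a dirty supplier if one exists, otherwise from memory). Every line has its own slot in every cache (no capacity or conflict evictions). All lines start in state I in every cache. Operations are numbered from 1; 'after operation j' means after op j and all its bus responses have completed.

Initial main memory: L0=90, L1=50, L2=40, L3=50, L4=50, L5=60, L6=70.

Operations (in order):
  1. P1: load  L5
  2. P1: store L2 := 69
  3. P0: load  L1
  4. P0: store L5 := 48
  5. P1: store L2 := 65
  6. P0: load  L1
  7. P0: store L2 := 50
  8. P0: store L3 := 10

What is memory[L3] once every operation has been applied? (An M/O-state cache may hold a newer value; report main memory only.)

  op1 P1: load  L5 → I/E/I/I on L5; bus BusRd; mem=60
  op2 P1: store L2 := 69 → I/M/I/I on L2; bus BusRdX; mem=40
  op3 P0: load  L1 → E/I/I/I on L1; bus BusRd; mem=50
  op4 P0: store L5 := 48 → M/I/I/I on L5; bus BusRdX; mem=60
  op5 P1: store L2 := 65 → I/M/I/I on L2; bus (none); mem=40
  op6 P0: load  L1 → E/I/I/I on L1; bus (none); mem=50
  op7 P0: store L2 := 50 → M/I/I/I on L2; bus BusRdX Flush; mem=65
  op8 P0: store L3 := 10 → M/I/I/I on L3; bus BusRdX; mem=50

memory[L3] = 50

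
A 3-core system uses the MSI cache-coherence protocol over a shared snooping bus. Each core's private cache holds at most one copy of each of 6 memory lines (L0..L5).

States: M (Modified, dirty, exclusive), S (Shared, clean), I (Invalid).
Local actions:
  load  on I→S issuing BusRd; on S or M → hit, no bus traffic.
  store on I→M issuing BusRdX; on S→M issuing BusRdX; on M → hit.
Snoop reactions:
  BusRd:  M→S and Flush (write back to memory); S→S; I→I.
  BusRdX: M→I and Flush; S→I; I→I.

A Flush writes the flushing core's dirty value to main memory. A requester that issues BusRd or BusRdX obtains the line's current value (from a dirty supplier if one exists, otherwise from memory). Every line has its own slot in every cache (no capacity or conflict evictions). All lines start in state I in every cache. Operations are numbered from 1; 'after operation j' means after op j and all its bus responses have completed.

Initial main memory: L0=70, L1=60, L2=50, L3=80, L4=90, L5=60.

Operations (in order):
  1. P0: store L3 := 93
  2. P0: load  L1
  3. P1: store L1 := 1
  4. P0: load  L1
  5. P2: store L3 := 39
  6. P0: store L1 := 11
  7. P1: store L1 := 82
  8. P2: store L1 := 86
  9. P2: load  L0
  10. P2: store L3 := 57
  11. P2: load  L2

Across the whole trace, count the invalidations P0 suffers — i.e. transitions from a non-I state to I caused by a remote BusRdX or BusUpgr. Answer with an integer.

invalidations = 3

[1] P0: store L3 := 93 | P0:M(93), P1:I, P2:I | bus: BusRdX
[2] P0: load  L1 | P0:S(60), P1:I, P2:I | bus: BusRd
[3] P1: store L1 := 1 | P0:I, P1:M(1), P2:I | bus: BusRdX
[4] P0: load  L1 | P0:S(1), P1:S(1), P2:I | bus: BusRd,Flush
[5] P2: store L3 := 39 | P0:I, P1:I, P2:M(39) | bus: BusRdX,Flush
[6] P0: store L1 := 11 | P0:M(11), P1:I, P2:I | bus: BusRdX
[7] P1: store L1 := 82 | P0:I, P1:M(82), P2:I | bus: BusRdX,Flush
[8] P2: store L1 := 86 | P0:I, P1:I, P2:M(86) | bus: BusRdX,Flush
[9] P2: load  L0 | P0:I, P1:I, P2:S(70) | bus: BusRd
[10] P2: store L3 := 57 | P0:I, P1:I, P2:M(57) | bus: none
[11] P2: load  L2 | P0:I, P1:I, P2:S(50) | bus: BusRd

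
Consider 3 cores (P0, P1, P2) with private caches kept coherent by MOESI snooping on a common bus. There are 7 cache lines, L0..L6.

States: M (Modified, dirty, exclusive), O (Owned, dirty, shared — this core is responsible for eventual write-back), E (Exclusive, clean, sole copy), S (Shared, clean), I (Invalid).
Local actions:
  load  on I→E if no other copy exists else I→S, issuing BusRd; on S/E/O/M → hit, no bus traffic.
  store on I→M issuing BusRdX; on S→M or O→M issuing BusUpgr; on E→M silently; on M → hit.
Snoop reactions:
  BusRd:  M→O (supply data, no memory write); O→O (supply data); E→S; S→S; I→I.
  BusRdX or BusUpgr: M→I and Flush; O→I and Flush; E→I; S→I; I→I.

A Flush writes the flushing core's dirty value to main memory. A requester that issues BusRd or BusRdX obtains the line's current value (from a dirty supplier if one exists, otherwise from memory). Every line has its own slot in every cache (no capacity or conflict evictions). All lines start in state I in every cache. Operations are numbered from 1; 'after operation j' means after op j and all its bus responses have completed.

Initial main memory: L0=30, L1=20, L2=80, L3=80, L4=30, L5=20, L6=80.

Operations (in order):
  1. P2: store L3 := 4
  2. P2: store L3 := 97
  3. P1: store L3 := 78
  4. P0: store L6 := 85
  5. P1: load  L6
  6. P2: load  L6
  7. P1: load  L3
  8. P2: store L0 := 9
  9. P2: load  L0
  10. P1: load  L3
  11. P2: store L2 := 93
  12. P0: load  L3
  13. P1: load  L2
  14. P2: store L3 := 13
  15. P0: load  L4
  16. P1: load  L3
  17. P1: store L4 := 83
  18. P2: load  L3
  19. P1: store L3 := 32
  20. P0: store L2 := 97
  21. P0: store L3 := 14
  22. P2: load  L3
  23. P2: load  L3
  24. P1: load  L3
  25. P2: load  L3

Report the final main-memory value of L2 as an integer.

memory[L2] = 93

step 1: P2: store L3 := 4  ⟶  IIM  (L3)  txn=BusRdX  M[L3]=80
step 2: P2: store L3 := 97  ⟶  IIM  (L3)  txn=∅  M[L3]=80
step 3: P1: store L3 := 78  ⟶  IMI  (L3)  txn=BusRdX+Flush  M[L3]=97
step 4: P0: store L6 := 85  ⟶  MII  (L6)  txn=BusRdX  M[L6]=80
step 5: P1: load  L6  ⟶  OSI  (L6)  txn=BusRd  M[L6]=80
step 6: P2: load  L6  ⟶  OSS  (L6)  txn=BusRd  M[L6]=80
step 7: P1: load  L3  ⟶  IMI  (L3)  txn=∅  M[L3]=97
step 8: P2: store L0 := 9  ⟶  IIM  (L0)  txn=BusRdX  M[L0]=30
step 9: P2: load  L0  ⟶  IIM  (L0)  txn=∅  M[L0]=30
step 10: P1: load  L3  ⟶  IMI  (L3)  txn=∅  M[L3]=97
step 11: P2: store L2 := 93  ⟶  IIM  (L2)  txn=BusRdX  M[L2]=80
step 12: P0: load  L3  ⟶  SOI  (L3)  txn=BusRd  M[L3]=97
step 13: P1: load  L2  ⟶  ISO  (L2)  txn=BusRd  M[L2]=80
step 14: P2: store L3 := 13  ⟶  IIM  (L3)  txn=BusRdX+Flush  M[L3]=78
step 15: P0: load  L4  ⟶  EII  (L4)  txn=BusRd  M[L4]=30
step 16: P1: load  L3  ⟶  ISO  (L3)  txn=BusRd  M[L3]=78
step 17: P1: store L4 := 83  ⟶  IMI  (L4)  txn=BusRdX  M[L4]=30
step 18: P2: load  L3  ⟶  ISO  (L3)  txn=∅  M[L3]=78
step 19: P1: store L3 := 32  ⟶  IMI  (L3)  txn=BusUpgr+Flush  M[L3]=13
step 20: P0: store L2 := 97  ⟶  MII  (L2)  txn=BusRdX+Flush  M[L2]=93
step 21: P0: store L3 := 14  ⟶  MII  (L3)  txn=BusRdX+Flush  M[L3]=32
step 22: P2: load  L3  ⟶  OIS  (L3)  txn=BusRd  M[L3]=32
step 23: P2: load  L3  ⟶  OIS  (L3)  txn=∅  M[L3]=32
step 24: P1: load  L3  ⟶  OSS  (L3)  txn=BusRd  M[L3]=32
step 25: P2: load  L3  ⟶  OSS  (L3)  txn=∅  M[L3]=32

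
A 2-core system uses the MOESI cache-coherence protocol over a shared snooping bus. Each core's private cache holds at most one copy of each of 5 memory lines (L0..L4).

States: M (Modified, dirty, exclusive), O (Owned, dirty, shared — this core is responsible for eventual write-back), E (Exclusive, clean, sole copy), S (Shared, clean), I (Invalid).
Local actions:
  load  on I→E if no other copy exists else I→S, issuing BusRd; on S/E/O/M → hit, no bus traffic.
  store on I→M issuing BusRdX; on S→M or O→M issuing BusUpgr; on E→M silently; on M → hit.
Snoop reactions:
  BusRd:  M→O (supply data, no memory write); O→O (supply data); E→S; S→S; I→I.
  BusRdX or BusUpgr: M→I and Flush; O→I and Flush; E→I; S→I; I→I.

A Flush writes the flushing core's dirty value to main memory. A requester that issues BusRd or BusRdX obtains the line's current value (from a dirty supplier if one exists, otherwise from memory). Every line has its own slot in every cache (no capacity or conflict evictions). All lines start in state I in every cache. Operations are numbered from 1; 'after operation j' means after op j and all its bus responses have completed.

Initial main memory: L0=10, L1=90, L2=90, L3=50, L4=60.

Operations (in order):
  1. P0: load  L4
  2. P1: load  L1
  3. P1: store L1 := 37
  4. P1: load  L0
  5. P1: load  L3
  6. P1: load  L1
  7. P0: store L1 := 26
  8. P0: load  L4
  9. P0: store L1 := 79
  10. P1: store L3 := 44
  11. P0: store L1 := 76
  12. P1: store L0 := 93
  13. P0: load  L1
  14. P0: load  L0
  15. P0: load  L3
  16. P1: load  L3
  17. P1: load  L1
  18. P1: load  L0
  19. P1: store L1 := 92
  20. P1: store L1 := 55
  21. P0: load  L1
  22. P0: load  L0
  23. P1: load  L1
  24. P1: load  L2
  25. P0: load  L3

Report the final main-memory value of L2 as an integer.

memory[L2] = 90

step 1: P0: load  L4  ⟶  EI  (L4)  txn=BusRd  M[L4]=60
step 2: P1: load  L1  ⟶  IE  (L1)  txn=BusRd  M[L1]=90
step 3: P1: store L1 := 37  ⟶  IM  (L1)  txn=∅  M[L1]=90
step 4: P1: load  L0  ⟶  IE  (L0)  txn=BusRd  M[L0]=10
step 5: P1: load  L3  ⟶  IE  (L3)  txn=BusRd  M[L3]=50
step 6: P1: load  L1  ⟶  IM  (L1)  txn=∅  M[L1]=90
step 7: P0: store L1 := 26  ⟶  MI  (L1)  txn=BusRdX+Flush  M[L1]=37
step 8: P0: load  L4  ⟶  EI  (L4)  txn=∅  M[L4]=60
step 9: P0: store L1 := 79  ⟶  MI  (L1)  txn=∅  M[L1]=37
step 10: P1: store L3 := 44  ⟶  IM  (L3)  txn=∅  M[L3]=50
step 11: P0: store L1 := 76  ⟶  MI  (L1)  txn=∅  M[L1]=37
step 12: P1: store L0 := 93  ⟶  IM  (L0)  txn=∅  M[L0]=10
step 13: P0: load  L1  ⟶  MI  (L1)  txn=∅  M[L1]=37
step 14: P0: load  L0  ⟶  SO  (L0)  txn=BusRd  M[L0]=10
step 15: P0: load  L3  ⟶  SO  (L3)  txn=BusRd  M[L3]=50
step 16: P1: load  L3  ⟶  SO  (L3)  txn=∅  M[L3]=50
step 17: P1: load  L1  ⟶  OS  (L1)  txn=BusRd  M[L1]=37
step 18: P1: load  L0  ⟶  SO  (L0)  txn=∅  M[L0]=10
step 19: P1: store L1 := 92  ⟶  IM  (L1)  txn=BusUpgr+Flush  M[L1]=76
step 20: P1: store L1 := 55  ⟶  IM  (L1)  txn=∅  M[L1]=76
step 21: P0: load  L1  ⟶  SO  (L1)  txn=BusRd  M[L1]=76
step 22: P0: load  L0  ⟶  SO  (L0)  txn=∅  M[L0]=10
step 23: P1: load  L1  ⟶  SO  (L1)  txn=∅  M[L1]=76
step 24: P1: load  L2  ⟶  IE  (L2)  txn=BusRd  M[L2]=90
step 25: P0: load  L3  ⟶  SO  (L3)  txn=∅  M[L3]=50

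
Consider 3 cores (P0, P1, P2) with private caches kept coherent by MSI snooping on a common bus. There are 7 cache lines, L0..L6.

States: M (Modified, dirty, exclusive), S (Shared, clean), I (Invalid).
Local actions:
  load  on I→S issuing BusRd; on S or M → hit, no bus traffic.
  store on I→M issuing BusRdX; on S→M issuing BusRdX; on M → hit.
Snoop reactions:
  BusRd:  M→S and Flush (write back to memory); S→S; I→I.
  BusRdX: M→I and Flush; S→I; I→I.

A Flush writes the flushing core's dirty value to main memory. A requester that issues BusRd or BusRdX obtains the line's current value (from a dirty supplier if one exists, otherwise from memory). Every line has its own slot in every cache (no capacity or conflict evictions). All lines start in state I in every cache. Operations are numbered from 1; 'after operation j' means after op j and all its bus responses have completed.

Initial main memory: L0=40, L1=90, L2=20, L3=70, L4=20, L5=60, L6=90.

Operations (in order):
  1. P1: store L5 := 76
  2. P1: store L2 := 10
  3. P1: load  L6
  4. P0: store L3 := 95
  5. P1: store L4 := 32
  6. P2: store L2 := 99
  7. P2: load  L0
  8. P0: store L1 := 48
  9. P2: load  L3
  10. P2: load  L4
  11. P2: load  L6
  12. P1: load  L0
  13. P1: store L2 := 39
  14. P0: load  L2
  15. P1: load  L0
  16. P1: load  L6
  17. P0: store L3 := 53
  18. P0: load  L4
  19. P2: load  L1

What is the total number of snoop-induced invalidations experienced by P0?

  op1 P1: store L5 := 76 → I/M/I on L5; bus BusRdX; mem=60
  op2 P1: store L2 := 10 → I/M/I on L2; bus BusRdX; mem=20
  op3 P1: load  L6 → I/S/I on L6; bus BusRd; mem=90
  op4 P0: store L3 := 95 → M/I/I on L3; bus BusRdX; mem=70
  op5 P1: store L4 := 32 → I/M/I on L4; bus BusRdX; mem=20
  op6 P2: store L2 := 99 → I/I/M on L2; bus BusRdX Flush; mem=10
  op7 P2: load  L0 → I/I/S on L0; bus BusRd; mem=40
  op8 P0: store L1 := 48 → M/I/I on L1; bus BusRdX; mem=90
  op9 P2: load  L3 → S/I/S on L3; bus BusRd Flush; mem=95
  op10 P2: load  L4 → I/S/S on L4; bus BusRd Flush; mem=32
  op11 P2: load  L6 → I/S/S on L6; bus BusRd; mem=90
  op12 P1: load  L0 → I/S/S on L0; bus BusRd; mem=40
  op13 P1: store L2 := 39 → I/M/I on L2; bus BusRdX Flush; mem=99
  op14 P0: load  L2 → S/S/I on L2; bus BusRd Flush; mem=39
  op15 P1: load  L0 → I/S/S on L0; bus (none); mem=40
  op16 P1: load  L6 → I/S/S on L6; bus (none); mem=90
  op17 P0: store L3 := 53 → M/I/I on L3; bus BusRdX; mem=95
  op18 P0: load  L4 → S/S/S on L4; bus BusRd; mem=32
  op19 P2: load  L1 → S/I/S on L1; bus BusRd Flush; mem=48

invalidations = 0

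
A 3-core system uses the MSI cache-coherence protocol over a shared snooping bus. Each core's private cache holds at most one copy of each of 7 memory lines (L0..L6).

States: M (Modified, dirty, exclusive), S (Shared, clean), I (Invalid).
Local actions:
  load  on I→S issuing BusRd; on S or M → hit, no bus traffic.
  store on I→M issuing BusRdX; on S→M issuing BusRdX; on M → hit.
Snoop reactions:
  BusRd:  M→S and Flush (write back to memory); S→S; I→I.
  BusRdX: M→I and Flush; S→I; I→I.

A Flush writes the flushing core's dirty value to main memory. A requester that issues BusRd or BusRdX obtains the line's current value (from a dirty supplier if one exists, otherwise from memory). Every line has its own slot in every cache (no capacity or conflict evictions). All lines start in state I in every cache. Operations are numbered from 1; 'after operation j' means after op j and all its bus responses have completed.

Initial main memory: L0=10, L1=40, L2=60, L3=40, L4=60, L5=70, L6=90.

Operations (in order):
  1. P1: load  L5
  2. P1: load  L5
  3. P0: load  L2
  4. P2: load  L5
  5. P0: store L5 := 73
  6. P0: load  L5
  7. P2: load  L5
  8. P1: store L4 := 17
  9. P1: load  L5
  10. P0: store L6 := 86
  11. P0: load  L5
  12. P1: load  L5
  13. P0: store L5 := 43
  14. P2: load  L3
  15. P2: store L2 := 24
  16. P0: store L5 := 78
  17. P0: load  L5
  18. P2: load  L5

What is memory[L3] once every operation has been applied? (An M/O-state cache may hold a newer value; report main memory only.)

step 1: P1: load  L5  ⟶  ISI  (L5)  txn=BusRd  M[L5]=70
step 2: P1: load  L5  ⟶  ISI  (L5)  txn=∅  M[L5]=70
step 3: P0: load  L2  ⟶  SII  (L2)  txn=BusRd  M[L2]=60
step 4: P2: load  L5  ⟶  ISS  (L5)  txn=BusRd  M[L5]=70
step 5: P0: store L5 := 73  ⟶  MII  (L5)  txn=BusRdX  M[L5]=70
step 6: P0: load  L5  ⟶  MII  (L5)  txn=∅  M[L5]=70
step 7: P2: load  L5  ⟶  SIS  (L5)  txn=BusRd+Flush  M[L5]=73
step 8: P1: store L4 := 17  ⟶  IMI  (L4)  txn=BusRdX  M[L4]=60
step 9: P1: load  L5  ⟶  SSS  (L5)  txn=BusRd  M[L5]=73
step 10: P0: store L6 := 86  ⟶  MII  (L6)  txn=BusRdX  M[L6]=90
step 11: P0: load  L5  ⟶  SSS  (L5)  txn=∅  M[L5]=73
step 12: P1: load  L5  ⟶  SSS  (L5)  txn=∅  M[L5]=73
step 13: P0: store L5 := 43  ⟶  MII  (L5)  txn=BusRdX  M[L5]=73
step 14: P2: load  L3  ⟶  IIS  (L3)  txn=BusRd  M[L3]=40
step 15: P2: store L2 := 24  ⟶  IIM  (L2)  txn=BusRdX  M[L2]=60
step 16: P0: store L5 := 78  ⟶  MII  (L5)  txn=∅  M[L5]=73
step 17: P0: load  L5  ⟶  MII  (L5)  txn=∅  M[L5]=73
step 18: P2: load  L5  ⟶  SIS  (L5)  txn=BusRd+Flush  M[L5]=78

memory[L3] = 40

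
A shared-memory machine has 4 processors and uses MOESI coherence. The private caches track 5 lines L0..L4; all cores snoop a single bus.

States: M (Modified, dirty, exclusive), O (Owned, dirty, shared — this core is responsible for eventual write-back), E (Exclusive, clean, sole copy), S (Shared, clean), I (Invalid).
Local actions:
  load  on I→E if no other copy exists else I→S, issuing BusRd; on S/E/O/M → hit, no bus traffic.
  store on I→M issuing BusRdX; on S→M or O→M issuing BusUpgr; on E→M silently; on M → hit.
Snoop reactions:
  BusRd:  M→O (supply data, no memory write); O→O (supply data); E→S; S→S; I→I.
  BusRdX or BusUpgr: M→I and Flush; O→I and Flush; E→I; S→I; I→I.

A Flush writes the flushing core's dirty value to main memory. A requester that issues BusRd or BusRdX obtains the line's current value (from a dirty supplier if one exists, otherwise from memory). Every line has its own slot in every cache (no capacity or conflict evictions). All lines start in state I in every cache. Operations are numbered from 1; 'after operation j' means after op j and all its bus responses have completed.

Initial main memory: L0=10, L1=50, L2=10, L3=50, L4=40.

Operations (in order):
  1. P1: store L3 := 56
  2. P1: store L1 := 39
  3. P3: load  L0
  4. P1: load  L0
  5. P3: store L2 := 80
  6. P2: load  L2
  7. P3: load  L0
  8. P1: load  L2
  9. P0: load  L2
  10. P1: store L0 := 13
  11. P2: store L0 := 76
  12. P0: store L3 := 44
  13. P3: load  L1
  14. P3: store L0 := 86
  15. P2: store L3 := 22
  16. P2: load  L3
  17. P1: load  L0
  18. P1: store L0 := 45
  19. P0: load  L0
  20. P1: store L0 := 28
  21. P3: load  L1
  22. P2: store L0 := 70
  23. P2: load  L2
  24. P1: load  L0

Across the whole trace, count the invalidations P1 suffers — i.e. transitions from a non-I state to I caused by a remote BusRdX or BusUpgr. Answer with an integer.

invalidations = 3

step 1: P1: store L3 := 56  ⟶  IMII  (L3)  txn=BusRdX  M[L3]=50
step 2: P1: store L1 := 39  ⟶  IMII  (L1)  txn=BusRdX  M[L1]=50
step 3: P3: load  L0  ⟶  IIIE  (L0)  txn=BusRd  M[L0]=10
step 4: P1: load  L0  ⟶  ISIS  (L0)  txn=BusRd  M[L0]=10
step 5: P3: store L2 := 80  ⟶  IIIM  (L2)  txn=BusRdX  M[L2]=10
step 6: P2: load  L2  ⟶  IISO  (L2)  txn=BusRd  M[L2]=10
step 7: P3: load  L0  ⟶  ISIS  (L0)  txn=∅  M[L0]=10
step 8: P1: load  L2  ⟶  ISSO  (L2)  txn=BusRd  M[L2]=10
step 9: P0: load  L2  ⟶  SSSO  (L2)  txn=BusRd  M[L2]=10
step 10: P1: store L0 := 13  ⟶  IMII  (L0)  txn=BusUpgr  M[L0]=10
step 11: P2: store L0 := 76  ⟶  IIMI  (L0)  txn=BusRdX+Flush  M[L0]=13
step 12: P0: store L3 := 44  ⟶  MIII  (L3)  txn=BusRdX+Flush  M[L3]=56
step 13: P3: load  L1  ⟶  IOIS  (L1)  txn=BusRd  M[L1]=50
step 14: P3: store L0 := 86  ⟶  IIIM  (L0)  txn=BusRdX+Flush  M[L0]=76
step 15: P2: store L3 := 22  ⟶  IIMI  (L3)  txn=BusRdX+Flush  M[L3]=44
step 16: P2: load  L3  ⟶  IIMI  (L3)  txn=∅  M[L3]=44
step 17: P1: load  L0  ⟶  ISIO  (L0)  txn=BusRd  M[L0]=76
step 18: P1: store L0 := 45  ⟶  IMII  (L0)  txn=BusUpgr+Flush  M[L0]=86
step 19: P0: load  L0  ⟶  SOII  (L0)  txn=BusRd  M[L0]=86
step 20: P1: store L0 := 28  ⟶  IMII  (L0)  txn=BusUpgr  M[L0]=86
step 21: P3: load  L1  ⟶  IOIS  (L1)  txn=∅  M[L1]=50
step 22: P2: store L0 := 70  ⟶  IIMI  (L0)  txn=BusRdX+Flush  M[L0]=28
step 23: P2: load  L2  ⟶  SSSO  (L2)  txn=∅  M[L2]=10
step 24: P1: load  L0  ⟶  ISOI  (L0)  txn=BusRd  M[L0]=28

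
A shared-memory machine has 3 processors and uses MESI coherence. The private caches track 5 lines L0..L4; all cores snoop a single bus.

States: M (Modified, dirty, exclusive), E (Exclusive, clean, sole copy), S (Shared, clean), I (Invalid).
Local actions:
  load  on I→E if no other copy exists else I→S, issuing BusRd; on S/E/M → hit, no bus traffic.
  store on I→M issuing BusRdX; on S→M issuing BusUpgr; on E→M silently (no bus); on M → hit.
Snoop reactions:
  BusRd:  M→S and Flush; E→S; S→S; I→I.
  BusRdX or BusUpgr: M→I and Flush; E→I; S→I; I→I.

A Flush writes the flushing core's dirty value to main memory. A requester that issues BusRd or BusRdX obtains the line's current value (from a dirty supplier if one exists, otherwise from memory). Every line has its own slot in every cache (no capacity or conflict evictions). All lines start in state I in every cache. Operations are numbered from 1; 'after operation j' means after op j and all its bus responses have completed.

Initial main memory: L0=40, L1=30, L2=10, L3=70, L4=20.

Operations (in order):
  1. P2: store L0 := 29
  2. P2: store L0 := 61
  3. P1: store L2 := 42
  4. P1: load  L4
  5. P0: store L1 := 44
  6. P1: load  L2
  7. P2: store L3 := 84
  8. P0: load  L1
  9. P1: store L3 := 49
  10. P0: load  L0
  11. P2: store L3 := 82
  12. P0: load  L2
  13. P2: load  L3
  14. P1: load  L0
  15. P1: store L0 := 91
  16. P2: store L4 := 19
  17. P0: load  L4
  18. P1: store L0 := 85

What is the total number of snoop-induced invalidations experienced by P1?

  op1 P2: store L0 := 29 → I/I/M on L0; bus BusRdX; mem=40
  op2 P2: store L0 := 61 → I/I/M on L0; bus (none); mem=40
  op3 P1: store L2 := 42 → I/M/I on L2; bus BusRdX; mem=10
  op4 P1: load  L4 → I/E/I on L4; bus BusRd; mem=20
  op5 P0: store L1 := 44 → M/I/I on L1; bus BusRdX; mem=30
  op6 P1: load  L2 → I/M/I on L2; bus (none); mem=10
  op7 P2: store L3 := 84 → I/I/M on L3; bus BusRdX; mem=70
  op8 P0: load  L1 → M/I/I on L1; bus (none); mem=30
  op9 P1: store L3 := 49 → I/M/I on L3; bus BusRdX Flush; mem=84
  op10 P0: load  L0 → S/I/S on L0; bus BusRd Flush; mem=61
  op11 P2: store L3 := 82 → I/I/M on L3; bus BusRdX Flush; mem=49
  op12 P0: load  L2 → S/S/I on L2; bus BusRd Flush; mem=42
  op13 P2: load  L3 → I/I/M on L3; bus (none); mem=49
  op14 P1: load  L0 → S/S/S on L0; bus BusRd; mem=61
  op15 P1: store L0 := 91 → I/M/I on L0; bus BusUpgr; mem=61
  op16 P2: store L4 := 19 → I/I/M on L4; bus BusRdX; mem=20
  op17 P0: load  L4 → S/I/S on L4; bus BusRd Flush; mem=19
  op18 P1: store L0 := 85 → I/M/I on L0; bus (none); mem=61

invalidations = 2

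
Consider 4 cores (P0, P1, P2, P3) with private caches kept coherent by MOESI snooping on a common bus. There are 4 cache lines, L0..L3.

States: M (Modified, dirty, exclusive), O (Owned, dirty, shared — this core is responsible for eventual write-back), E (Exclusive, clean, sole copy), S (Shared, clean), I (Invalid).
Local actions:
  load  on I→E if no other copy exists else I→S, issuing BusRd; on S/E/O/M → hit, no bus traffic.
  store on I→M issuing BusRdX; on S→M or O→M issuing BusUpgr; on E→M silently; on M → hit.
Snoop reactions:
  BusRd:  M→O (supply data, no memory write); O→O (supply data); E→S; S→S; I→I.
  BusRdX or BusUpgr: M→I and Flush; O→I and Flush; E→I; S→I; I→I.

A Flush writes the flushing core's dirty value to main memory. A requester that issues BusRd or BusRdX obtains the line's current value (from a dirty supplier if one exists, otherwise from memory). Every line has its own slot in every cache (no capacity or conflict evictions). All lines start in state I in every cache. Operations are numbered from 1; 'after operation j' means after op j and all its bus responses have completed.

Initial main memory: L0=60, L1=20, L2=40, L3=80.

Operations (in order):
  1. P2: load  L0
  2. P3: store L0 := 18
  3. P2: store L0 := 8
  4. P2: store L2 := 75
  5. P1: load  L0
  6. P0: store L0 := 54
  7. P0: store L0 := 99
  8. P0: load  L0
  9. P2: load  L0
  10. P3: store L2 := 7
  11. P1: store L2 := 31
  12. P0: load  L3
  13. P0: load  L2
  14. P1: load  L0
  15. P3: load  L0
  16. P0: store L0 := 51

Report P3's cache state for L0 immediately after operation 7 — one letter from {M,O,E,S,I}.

state = I

step 1: P2: load  L0  ⟶  IIEI  (L0)  txn=BusRd  M[L0]=60
step 2: P3: store L0 := 18  ⟶  IIIM  (L0)  txn=BusRdX  M[L0]=60
step 3: P2: store L0 := 8  ⟶  IIMI  (L0)  txn=BusRdX+Flush  M[L0]=18
step 4: P2: store L2 := 75  ⟶  IIMI  (L2)  txn=BusRdX  M[L2]=40
step 5: P1: load  L0  ⟶  ISOI  (L0)  txn=BusRd  M[L0]=18
step 6: P0: store L0 := 54  ⟶  MIII  (L0)  txn=BusRdX+Flush  M[L0]=8
step 7: P0: store L0 := 99  ⟶  MIII  (L0)  txn=∅  M[L0]=8
step 8: P0: load  L0  ⟶  MIII  (L0)  txn=∅  M[L0]=8
step 9: P2: load  L0  ⟶  OISI  (L0)  txn=BusRd  M[L0]=8
step 10: P3: store L2 := 7  ⟶  IIIM  (L2)  txn=BusRdX+Flush  M[L2]=75
step 11: P1: store L2 := 31  ⟶  IMII  (L2)  txn=BusRdX+Flush  M[L2]=7
step 12: P0: load  L3  ⟶  EIII  (L3)  txn=BusRd  M[L3]=80
step 13: P0: load  L2  ⟶  SOII  (L2)  txn=BusRd  M[L2]=7
step 14: P1: load  L0  ⟶  OSSI  (L0)  txn=BusRd  M[L0]=8
step 15: P3: load  L0  ⟶  OSSS  (L0)  txn=BusRd  M[L0]=8
step 16: P0: store L0 := 51  ⟶  MIII  (L0)  txn=BusUpgr  M[L0]=8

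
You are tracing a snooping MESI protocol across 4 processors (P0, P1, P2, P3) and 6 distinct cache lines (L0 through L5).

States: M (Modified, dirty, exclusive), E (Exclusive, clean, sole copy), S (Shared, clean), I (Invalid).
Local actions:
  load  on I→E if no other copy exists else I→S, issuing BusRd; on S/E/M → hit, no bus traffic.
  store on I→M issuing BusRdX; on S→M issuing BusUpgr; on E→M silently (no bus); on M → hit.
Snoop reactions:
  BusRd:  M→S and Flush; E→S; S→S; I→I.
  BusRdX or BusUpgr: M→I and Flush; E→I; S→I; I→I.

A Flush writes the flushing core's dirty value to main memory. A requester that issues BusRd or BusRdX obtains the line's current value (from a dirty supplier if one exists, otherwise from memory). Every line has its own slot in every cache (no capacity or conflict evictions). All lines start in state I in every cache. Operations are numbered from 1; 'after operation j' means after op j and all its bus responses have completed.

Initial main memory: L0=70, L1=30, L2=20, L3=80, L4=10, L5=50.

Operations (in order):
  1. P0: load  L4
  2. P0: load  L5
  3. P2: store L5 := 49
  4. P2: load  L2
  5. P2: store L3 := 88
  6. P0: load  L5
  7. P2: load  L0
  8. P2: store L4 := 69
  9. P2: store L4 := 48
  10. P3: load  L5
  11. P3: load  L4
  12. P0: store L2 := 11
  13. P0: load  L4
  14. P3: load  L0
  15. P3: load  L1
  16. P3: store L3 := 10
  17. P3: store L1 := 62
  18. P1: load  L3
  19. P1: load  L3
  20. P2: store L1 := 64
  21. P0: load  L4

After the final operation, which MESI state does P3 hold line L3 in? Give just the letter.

state = S

  op1 P0: load  L4 → E/I/I/I on L4; bus BusRd; mem=10
  op2 P0: load  L5 → E/I/I/I on L5; bus BusRd; mem=50
  op3 P2: store L5 := 49 → I/I/M/I on L5; bus BusRdX; mem=50
  op4 P2: load  L2 → I/I/E/I on L2; bus BusRd; mem=20
  op5 P2: store L3 := 88 → I/I/M/I on L3; bus BusRdX; mem=80
  op6 P0: load  L5 → S/I/S/I on L5; bus BusRd Flush; mem=49
  op7 P2: load  L0 → I/I/E/I on L0; bus BusRd; mem=70
  op8 P2: store L4 := 69 → I/I/M/I on L4; bus BusRdX; mem=10
  op9 P2: store L4 := 48 → I/I/M/I on L4; bus (none); mem=10
  op10 P3: load  L5 → S/I/S/S on L5; bus BusRd; mem=49
  op11 P3: load  L4 → I/I/S/S on L4; bus BusRd Flush; mem=48
  op12 P0: store L2 := 11 → M/I/I/I on L2; bus BusRdX; mem=20
  op13 P0: load  L4 → S/I/S/S on L4; bus BusRd; mem=48
  op14 P3: load  L0 → I/I/S/S on L0; bus BusRd; mem=70
  op15 P3: load  L1 → I/I/I/E on L1; bus BusRd; mem=30
  op16 P3: store L3 := 10 → I/I/I/M on L3; bus BusRdX Flush; mem=88
  op17 P3: store L1 := 62 → I/I/I/M on L1; bus (none); mem=30
  op18 P1: load  L3 → I/S/I/S on L3; bus BusRd Flush; mem=10
  op19 P1: load  L3 → I/S/I/S on L3; bus (none); mem=10
  op20 P2: store L1 := 64 → I/I/M/I on L1; bus BusRdX Flush; mem=62
  op21 P0: load  L4 → S/I/S/S on L4; bus (none); mem=48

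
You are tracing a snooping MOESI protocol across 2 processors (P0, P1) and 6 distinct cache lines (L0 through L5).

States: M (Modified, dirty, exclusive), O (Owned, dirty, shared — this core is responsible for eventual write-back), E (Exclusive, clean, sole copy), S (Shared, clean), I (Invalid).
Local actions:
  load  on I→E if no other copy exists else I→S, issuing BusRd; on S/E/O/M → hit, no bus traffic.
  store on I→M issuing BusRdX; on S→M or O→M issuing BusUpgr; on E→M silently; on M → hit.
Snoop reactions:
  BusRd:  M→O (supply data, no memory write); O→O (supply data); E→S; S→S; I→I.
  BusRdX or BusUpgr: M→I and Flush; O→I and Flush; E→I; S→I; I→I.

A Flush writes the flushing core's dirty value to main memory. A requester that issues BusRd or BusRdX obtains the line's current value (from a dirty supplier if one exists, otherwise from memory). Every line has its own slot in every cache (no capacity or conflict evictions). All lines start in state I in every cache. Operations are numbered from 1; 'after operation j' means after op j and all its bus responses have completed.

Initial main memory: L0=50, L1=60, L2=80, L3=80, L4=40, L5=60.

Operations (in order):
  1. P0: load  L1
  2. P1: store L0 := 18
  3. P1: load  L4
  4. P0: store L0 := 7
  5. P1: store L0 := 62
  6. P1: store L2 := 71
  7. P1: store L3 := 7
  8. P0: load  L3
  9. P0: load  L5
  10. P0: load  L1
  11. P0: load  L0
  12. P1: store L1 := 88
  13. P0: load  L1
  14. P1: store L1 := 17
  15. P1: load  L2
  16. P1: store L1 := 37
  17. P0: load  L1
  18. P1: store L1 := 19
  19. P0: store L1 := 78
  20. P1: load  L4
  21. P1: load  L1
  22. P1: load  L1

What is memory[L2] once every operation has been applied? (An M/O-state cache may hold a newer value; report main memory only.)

1. P0: load  L1  bus=[BusRd]  L1: P0=E P1=I  mem[L1]=60
2. P1: store L0 := 18  bus=[BusRdX]  L0: P0=I P1=M  mem[L0]=50
3. P1: load  L4  bus=[BusRd]  L4: P0=I P1=E  mem[L4]=40
4. P0: store L0 := 7  bus=[BusRdX,Flush]  L0: P0=M P1=I  mem[L0]=18
5. P1: store L0 := 62  bus=[BusRdX,Flush]  L0: P0=I P1=M  mem[L0]=7
6. P1: store L2 := 71  bus=[BusRdX]  L2: P0=I P1=M  mem[L2]=80
7. P1: store L3 := 7  bus=[BusRdX]  L3: P0=I P1=M  mem[L3]=80
8. P0: load  L3  bus=[BusRd]  L3: P0=S P1=O  mem[L3]=80
9. P0: load  L5  bus=[BusRd]  L5: P0=E P1=I  mem[L5]=60
10. P0: load  L1  bus=[-]  L1: P0=E P1=I  mem[L1]=60
11. P0: load  L0  bus=[BusRd]  L0: P0=S P1=O  mem[L0]=7
12. P1: store L1 := 88  bus=[BusRdX]  L1: P0=I P1=M  mem[L1]=60
13. P0: load  L1  bus=[BusRd]  L1: P0=S P1=O  mem[L1]=60
14. P1: store L1 := 17  bus=[BusUpgr]  L1: P0=I P1=M  mem[L1]=60
15. P1: load  L2  bus=[-]  L2: P0=I P1=M  mem[L2]=80
16. P1: store L1 := 37  bus=[-]  L1: P0=I P1=M  mem[L1]=60
17. P0: load  L1  bus=[BusRd]  L1: P0=S P1=O  mem[L1]=60
18. P1: store L1 := 19  bus=[BusUpgr]  L1: P0=I P1=M  mem[L1]=60
19. P0: store L1 := 78  bus=[BusRdX,Flush]  L1: P0=M P1=I  mem[L1]=19
20. P1: load  L4  bus=[-]  L4: P0=I P1=E  mem[L4]=40
21. P1: load  L1  bus=[BusRd]  L1: P0=O P1=S  mem[L1]=19
22. P1: load  L1  bus=[-]  L1: P0=O P1=S  mem[L1]=19

memory[L2] = 80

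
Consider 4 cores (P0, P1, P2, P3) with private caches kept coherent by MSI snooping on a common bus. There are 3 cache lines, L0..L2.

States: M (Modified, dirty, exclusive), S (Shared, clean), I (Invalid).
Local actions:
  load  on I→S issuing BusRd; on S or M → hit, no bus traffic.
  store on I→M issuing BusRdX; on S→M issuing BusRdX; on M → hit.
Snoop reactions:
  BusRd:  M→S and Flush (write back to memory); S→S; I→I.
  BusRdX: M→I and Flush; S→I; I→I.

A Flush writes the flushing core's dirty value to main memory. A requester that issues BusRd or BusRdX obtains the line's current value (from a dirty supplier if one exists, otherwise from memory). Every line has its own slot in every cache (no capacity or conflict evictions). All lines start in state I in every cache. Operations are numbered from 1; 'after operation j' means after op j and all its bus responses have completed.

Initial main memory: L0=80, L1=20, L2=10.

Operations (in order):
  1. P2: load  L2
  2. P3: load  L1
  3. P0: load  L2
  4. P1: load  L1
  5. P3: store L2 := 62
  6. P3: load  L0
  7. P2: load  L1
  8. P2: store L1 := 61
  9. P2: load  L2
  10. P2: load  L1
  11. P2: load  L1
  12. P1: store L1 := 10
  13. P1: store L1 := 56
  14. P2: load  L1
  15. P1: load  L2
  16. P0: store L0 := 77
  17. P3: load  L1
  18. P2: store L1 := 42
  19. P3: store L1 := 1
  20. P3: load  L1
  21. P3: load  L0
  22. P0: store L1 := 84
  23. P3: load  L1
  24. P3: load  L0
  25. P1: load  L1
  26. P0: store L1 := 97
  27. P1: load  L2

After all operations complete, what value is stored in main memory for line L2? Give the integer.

1. P2: load  L2  bus=[BusRd]  L2: P0=I P1=I P2=S P3=I  mem[L2]=10
2. P3: load  L1  bus=[BusRd]  L1: P0=I P1=I P2=I P3=S  mem[L1]=20
3. P0: load  L2  bus=[BusRd]  L2: P0=S P1=I P2=S P3=I  mem[L2]=10
4. P1: load  L1  bus=[BusRd]  L1: P0=I P1=S P2=I P3=S  mem[L1]=20
5. P3: store L2 := 62  bus=[BusRdX]  L2: P0=I P1=I P2=I P3=M  mem[L2]=10
6. P3: load  L0  bus=[BusRd]  L0: P0=I P1=I P2=I P3=S  mem[L0]=80
7. P2: load  L1  bus=[BusRd]  L1: P0=I P1=S P2=S P3=S  mem[L1]=20
8. P2: store L1 := 61  bus=[BusRdX]  L1: P0=I P1=I P2=M P3=I  mem[L1]=20
9. P2: load  L2  bus=[BusRd,Flush]  L2: P0=I P1=I P2=S P3=S  mem[L2]=62
10. P2: load  L1  bus=[-]  L1: P0=I P1=I P2=M P3=I  mem[L1]=20
11. P2: load  L1  bus=[-]  L1: P0=I P1=I P2=M P3=I  mem[L1]=20
12. P1: store L1 := 10  bus=[BusRdX,Flush]  L1: P0=I P1=M P2=I P3=I  mem[L1]=61
13. P1: store L1 := 56  bus=[-]  L1: P0=I P1=M P2=I P3=I  mem[L1]=61
14. P2: load  L1  bus=[BusRd,Flush]  L1: P0=I P1=S P2=S P3=I  mem[L1]=56
15. P1: load  L2  bus=[BusRd]  L2: P0=I P1=S P2=S P3=S  mem[L2]=62
16. P0: store L0 := 77  bus=[BusRdX]  L0: P0=M P1=I P2=I P3=I  mem[L0]=80
17. P3: load  L1  bus=[BusRd]  L1: P0=I P1=S P2=S P3=S  mem[L1]=56
18. P2: store L1 := 42  bus=[BusRdX]  L1: P0=I P1=I P2=M P3=I  mem[L1]=56
19. P3: store L1 := 1  bus=[BusRdX,Flush]  L1: P0=I P1=I P2=I P3=M  mem[L1]=42
20. P3: load  L1  bus=[-]  L1: P0=I P1=I P2=I P3=M  mem[L1]=42
21. P3: load  L0  bus=[BusRd,Flush]  L0: P0=S P1=I P2=I P3=S  mem[L0]=77
22. P0: store L1 := 84  bus=[BusRdX,Flush]  L1: P0=M P1=I P2=I P3=I  mem[L1]=1
23. P3: load  L1  bus=[BusRd,Flush]  L1: P0=S P1=I P2=I P3=S  mem[L1]=84
24. P3: load  L0  bus=[-]  L0: P0=S P1=I P2=I P3=S  mem[L0]=77
25. P1: load  L1  bus=[BusRd]  L1: P0=S P1=S P2=I P3=S  mem[L1]=84
26. P0: store L1 := 97  bus=[BusRdX]  L1: P0=M P1=I P2=I P3=I  mem[L1]=84
27. P1: load  L2  bus=[-]  L2: P0=I P1=S P2=S P3=S  mem[L2]=62

memory[L2] = 62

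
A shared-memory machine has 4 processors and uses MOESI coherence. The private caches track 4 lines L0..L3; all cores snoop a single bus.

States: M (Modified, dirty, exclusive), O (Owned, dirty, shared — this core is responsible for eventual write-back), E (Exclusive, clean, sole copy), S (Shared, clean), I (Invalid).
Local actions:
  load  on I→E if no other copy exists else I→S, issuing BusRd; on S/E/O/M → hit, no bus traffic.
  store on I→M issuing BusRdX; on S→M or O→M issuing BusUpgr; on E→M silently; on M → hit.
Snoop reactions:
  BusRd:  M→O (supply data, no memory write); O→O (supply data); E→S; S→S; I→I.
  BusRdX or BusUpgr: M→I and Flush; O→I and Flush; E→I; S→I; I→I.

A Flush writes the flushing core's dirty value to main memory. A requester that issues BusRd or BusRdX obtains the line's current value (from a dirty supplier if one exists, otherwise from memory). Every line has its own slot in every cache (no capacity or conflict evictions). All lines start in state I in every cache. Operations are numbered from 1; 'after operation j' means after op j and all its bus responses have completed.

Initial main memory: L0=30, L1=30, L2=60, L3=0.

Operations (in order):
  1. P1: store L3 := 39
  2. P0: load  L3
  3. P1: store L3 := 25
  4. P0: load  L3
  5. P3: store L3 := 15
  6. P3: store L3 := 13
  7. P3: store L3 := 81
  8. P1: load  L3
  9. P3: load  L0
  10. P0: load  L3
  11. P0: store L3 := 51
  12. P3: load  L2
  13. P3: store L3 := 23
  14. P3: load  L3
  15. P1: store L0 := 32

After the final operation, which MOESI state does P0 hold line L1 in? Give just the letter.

step 1: P1: store L3 := 39  ⟶  IMII  (L3)  txn=BusRdX  M[L3]=0
step 2: P0: load  L3  ⟶  SOII  (L3)  txn=BusRd  M[L3]=0
step 3: P1: store L3 := 25  ⟶  IMII  (L3)  txn=BusUpgr  M[L3]=0
step 4: P0: load  L3  ⟶  SOII  (L3)  txn=BusRd  M[L3]=0
step 5: P3: store L3 := 15  ⟶  IIIM  (L3)  txn=BusRdX+Flush  M[L3]=25
step 6: P3: store L3 := 13  ⟶  IIIM  (L3)  txn=∅  M[L3]=25
step 7: P3: store L3 := 81  ⟶  IIIM  (L3)  txn=∅  M[L3]=25
step 8: P1: load  L3  ⟶  ISIO  (L3)  txn=BusRd  M[L3]=25
step 9: P3: load  L0  ⟶  IIIE  (L0)  txn=BusRd  M[L0]=30
step 10: P0: load  L3  ⟶  SSIO  (L3)  txn=BusRd  M[L3]=25
step 11: P0: store L3 := 51  ⟶  MIII  (L3)  txn=BusUpgr+Flush  M[L3]=81
step 12: P3: load  L2  ⟶  IIIE  (L2)  txn=BusRd  M[L2]=60
step 13: P3: store L3 := 23  ⟶  IIIM  (L3)  txn=BusRdX+Flush  M[L3]=51
step 14: P3: load  L3  ⟶  IIIM  (L3)  txn=∅  M[L3]=51
step 15: P1: store L0 := 32  ⟶  IMII  (L0)  txn=BusRdX  M[L0]=30

state = I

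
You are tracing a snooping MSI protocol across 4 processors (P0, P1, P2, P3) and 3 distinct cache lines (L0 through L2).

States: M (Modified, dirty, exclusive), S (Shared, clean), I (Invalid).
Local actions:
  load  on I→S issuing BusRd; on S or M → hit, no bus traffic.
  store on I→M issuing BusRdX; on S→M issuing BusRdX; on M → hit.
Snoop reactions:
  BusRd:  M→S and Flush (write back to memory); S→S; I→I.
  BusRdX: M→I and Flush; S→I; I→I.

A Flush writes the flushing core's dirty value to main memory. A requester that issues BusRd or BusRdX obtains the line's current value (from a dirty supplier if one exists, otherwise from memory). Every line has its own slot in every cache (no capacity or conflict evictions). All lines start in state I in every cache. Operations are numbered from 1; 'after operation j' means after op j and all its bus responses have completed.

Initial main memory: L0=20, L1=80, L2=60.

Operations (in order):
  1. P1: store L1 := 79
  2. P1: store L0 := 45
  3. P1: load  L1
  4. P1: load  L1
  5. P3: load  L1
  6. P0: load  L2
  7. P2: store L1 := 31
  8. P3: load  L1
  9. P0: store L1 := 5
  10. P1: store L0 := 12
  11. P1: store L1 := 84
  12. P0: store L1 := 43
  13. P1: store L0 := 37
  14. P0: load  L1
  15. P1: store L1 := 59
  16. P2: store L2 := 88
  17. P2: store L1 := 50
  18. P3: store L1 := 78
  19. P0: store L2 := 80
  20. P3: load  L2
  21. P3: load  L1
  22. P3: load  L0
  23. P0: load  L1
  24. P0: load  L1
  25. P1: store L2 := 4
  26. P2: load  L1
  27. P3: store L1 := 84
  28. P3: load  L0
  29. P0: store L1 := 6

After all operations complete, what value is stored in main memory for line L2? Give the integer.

memory[L2] = 80

[1] P1: store L1 := 79 | P0:I, P1:M(79), P2:I, P3:I | bus: BusRdX
[2] P1: store L0 := 45 | P0:I, P1:M(45), P2:I, P3:I | bus: BusRdX
[3] P1: load  L1 | P0:I, P1:M(79), P2:I, P3:I | bus: none
[4] P1: load  L1 | P0:I, P1:M(79), P2:I, P3:I | bus: none
[5] P3: load  L1 | P0:I, P1:S(79), P2:I, P3:S(79) | bus: BusRd,Flush
[6] P0: load  L2 | P0:S(60), P1:I, P2:I, P3:I | bus: BusRd
[7] P2: store L1 := 31 | P0:I, P1:I, P2:M(31), P3:I | bus: BusRdX
[8] P3: load  L1 | P0:I, P1:I, P2:S(31), P3:S(31) | bus: BusRd,Flush
[9] P0: store L1 := 5 | P0:M(5), P1:I, P2:I, P3:I | bus: BusRdX
[10] P1: store L0 := 12 | P0:I, P1:M(12), P2:I, P3:I | bus: none
[11] P1: store L1 := 84 | P0:I, P1:M(84), P2:I, P3:I | bus: BusRdX,Flush
[12] P0: store L1 := 43 | P0:M(43), P1:I, P2:I, P3:I | bus: BusRdX,Flush
[13] P1: store L0 := 37 | P0:I, P1:M(37), P2:I, P3:I | bus: none
[14] P0: load  L1 | P0:M(43), P1:I, P2:I, P3:I | bus: none
[15] P1: store L1 := 59 | P0:I, P1:M(59), P2:I, P3:I | bus: BusRdX,Flush
[16] P2: store L2 := 88 | P0:I, P1:I, P2:M(88), P3:I | bus: BusRdX
[17] P2: store L1 := 50 | P0:I, P1:I, P2:M(50), P3:I | bus: BusRdX,Flush
[18] P3: store L1 := 78 | P0:I, P1:I, P2:I, P3:M(78) | bus: BusRdX,Flush
[19] P0: store L2 := 80 | P0:M(80), P1:I, P2:I, P3:I | bus: BusRdX,Flush
[20] P3: load  L2 | P0:S(80), P1:I, P2:I, P3:S(80) | bus: BusRd,Flush
[21] P3: load  L1 | P0:I, P1:I, P2:I, P3:M(78) | bus: none
[22] P3: load  L0 | P0:I, P1:S(37), P2:I, P3:S(37) | bus: BusRd,Flush
[23] P0: load  L1 | P0:S(78), P1:I, P2:I, P3:S(78) | bus: BusRd,Flush
[24] P0: load  L1 | P0:S(78), P1:I, P2:I, P3:S(78) | bus: none
[25] P1: store L2 := 4 | P0:I, P1:M(4), P2:I, P3:I | bus: BusRdX
[26] P2: load  L1 | P0:S(78), P1:I, P2:S(78), P3:S(78) | bus: BusRd
[27] P3: store L1 := 84 | P0:I, P1:I, P2:I, P3:M(84) | bus: BusRdX
[28] P3: load  L0 | P0:I, P1:S(37), P2:I, P3:S(37) | bus: none
[29] P0: store L1 := 6 | P0:M(6), P1:I, P2:I, P3:I | bus: BusRdX,Flush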